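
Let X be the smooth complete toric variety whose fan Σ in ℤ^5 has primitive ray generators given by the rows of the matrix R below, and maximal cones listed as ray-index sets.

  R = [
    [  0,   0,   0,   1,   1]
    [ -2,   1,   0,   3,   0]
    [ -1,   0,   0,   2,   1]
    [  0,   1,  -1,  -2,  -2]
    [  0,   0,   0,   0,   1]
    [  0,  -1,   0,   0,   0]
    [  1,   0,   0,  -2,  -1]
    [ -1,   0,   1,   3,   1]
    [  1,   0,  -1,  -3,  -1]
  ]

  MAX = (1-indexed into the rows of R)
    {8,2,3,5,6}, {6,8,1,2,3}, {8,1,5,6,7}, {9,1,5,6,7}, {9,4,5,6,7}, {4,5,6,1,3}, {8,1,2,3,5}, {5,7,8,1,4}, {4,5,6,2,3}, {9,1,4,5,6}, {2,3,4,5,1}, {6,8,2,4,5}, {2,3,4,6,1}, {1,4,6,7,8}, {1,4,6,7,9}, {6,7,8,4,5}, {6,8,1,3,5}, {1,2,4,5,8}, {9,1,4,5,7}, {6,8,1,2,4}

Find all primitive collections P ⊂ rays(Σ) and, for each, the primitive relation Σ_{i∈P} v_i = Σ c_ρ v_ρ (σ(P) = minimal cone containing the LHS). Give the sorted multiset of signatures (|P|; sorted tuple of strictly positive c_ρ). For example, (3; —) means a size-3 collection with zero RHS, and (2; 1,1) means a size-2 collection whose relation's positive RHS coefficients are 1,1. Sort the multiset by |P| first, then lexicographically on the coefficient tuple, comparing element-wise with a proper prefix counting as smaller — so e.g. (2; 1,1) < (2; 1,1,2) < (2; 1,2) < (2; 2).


Primitive collections (9):

  P = {3,7}:  v_{3} + v_{7} = 0  →  sig = (2; —)
  P = {8,9}:  v_{8} + v_{9} = 0  →  sig = (2; —)
  P = {2,7}:  v_{2} + v_{7} = v_{4} + v_{8}  →  sig = (2; 1,1)
  P = {2,9}:  v_{2} + v_{9} = v_{3} + v_{4}  →  sig = (2; 1,1)
  P = {3,9}:  v_{3} + v_{9} = v_{1} + v_{4} + v_{5} + v_{6}  →  sig = (2; 1,1,1,1)
  P = {3,4,8}:  v_{3} + v_{4} + v_{8} = v_{2}  →  sig = (3; 1)
  P = {1,2,5,6}:  v_{1} + v_{2} + v_{5} + v_{6} = 2·v_{3}  →  sig = (4; 2)
  P = {1,4,5,6,7}:  v_{1} + v_{4} + v_{5} + v_{6} + v_{7} = v_{9}  →  sig = (5; 1)
  P = {1,4,5,6,8}:  v_{1} + v_{4} + v_{5} + v_{6} + v_{8} = v_{3}  →  sig = (5; 1)

Hence PRS(X_Σ) =
    |P|=2: 5 collections, coeffs (), (), (1,1), (1,1), (1,1,1,1)
    |P|=3: 1 collection, coeffs (1)
    |P|=4: 1 collection, coeffs (2)
    |P|=5: 2 collections, coeffs (1), (1)


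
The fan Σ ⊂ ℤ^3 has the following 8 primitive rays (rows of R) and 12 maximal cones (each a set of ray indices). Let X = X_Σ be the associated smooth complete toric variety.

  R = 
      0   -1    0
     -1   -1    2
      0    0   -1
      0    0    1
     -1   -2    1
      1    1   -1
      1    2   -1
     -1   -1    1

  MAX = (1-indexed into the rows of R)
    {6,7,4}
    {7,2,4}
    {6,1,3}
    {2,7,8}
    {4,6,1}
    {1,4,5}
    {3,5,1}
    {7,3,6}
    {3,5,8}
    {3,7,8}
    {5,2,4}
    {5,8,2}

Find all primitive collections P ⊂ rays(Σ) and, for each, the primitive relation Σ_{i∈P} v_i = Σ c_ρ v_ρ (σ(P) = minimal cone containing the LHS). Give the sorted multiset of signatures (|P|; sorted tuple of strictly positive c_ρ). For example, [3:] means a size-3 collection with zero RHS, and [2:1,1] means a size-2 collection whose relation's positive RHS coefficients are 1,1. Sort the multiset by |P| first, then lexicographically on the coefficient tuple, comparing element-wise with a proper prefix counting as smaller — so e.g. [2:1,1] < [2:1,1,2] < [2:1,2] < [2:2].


Δ(Σ) — 8 vertices, 10 min non-faces:

  P={3,4}:  v_{3} + v_{4} = 0 ; sig = [2:]
  P={5,7}:  v_{5} + v_{7} = 0 ; sig = [2:]
  P={6,8}:  v_{6} + v_{8} = 0 ; sig = [2:]
  P={1,7}:  v_{1} + v_{7} = v_{6} ; sig = [2:1]
  P={1,8}:  v_{1} + v_{8} = v_{5} ; sig = [2:1]
  P={2,3}:  v_{2} + v_{3} = v_{8} ; sig = [2:1]
  P={2,6}:  v_{2} + v_{6} = v_{4} ; sig = [2:1]
  P={4,8}:  v_{4} + v_{8} = v_{2} ; sig = [2:1]
  P={5,6}:  v_{5} + v_{6} = v_{1} ; sig = [2:1]
  P={1,2}:  v_{1} + v_{2} = v_{4} + v_{5} ; sig = [2:1,1]

Signatures (|P|; sorted positive RHS coefficients), sorted:
{ [2:] ×3,  [2:1] ×6,  [2:1,1] }


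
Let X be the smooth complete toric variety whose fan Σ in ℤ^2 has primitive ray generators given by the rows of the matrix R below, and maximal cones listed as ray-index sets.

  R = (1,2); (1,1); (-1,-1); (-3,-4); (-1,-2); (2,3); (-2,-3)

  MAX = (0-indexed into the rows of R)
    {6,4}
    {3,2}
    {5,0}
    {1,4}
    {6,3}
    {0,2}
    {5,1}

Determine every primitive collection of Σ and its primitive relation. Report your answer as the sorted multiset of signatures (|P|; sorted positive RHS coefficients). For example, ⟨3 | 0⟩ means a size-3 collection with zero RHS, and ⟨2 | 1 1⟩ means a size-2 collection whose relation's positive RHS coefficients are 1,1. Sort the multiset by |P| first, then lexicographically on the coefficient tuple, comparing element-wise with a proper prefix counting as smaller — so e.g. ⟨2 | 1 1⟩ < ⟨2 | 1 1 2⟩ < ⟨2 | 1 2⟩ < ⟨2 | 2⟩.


The 14 primitive collections of Σ (r=7, n=2):

  P = {0,4}:  v_{0} + v_{4} = 0 ; sig = ⟨2 | 0⟩
  P = {1,2}:  v_{1} + v_{2} = 0 ; sig = ⟨2 | 0⟩
  P = {5,6}:  v_{5} + v_{6} = 0 ; sig = ⟨2 | 0⟩
  P = {0,1}:  v_{0} + v_{1} = v_{5} ; sig = ⟨2 | 1⟩
  P = {0,6}:  v_{0} + v_{6} = v_{2} ; sig = ⟨2 | 1⟩
  P = {1,3}:  v_{1} + v_{3} = v_{6} ; sig = ⟨2 | 1⟩
  P = {1,6}:  v_{1} + v_{6} = v_{4} ; sig = ⟨2 | 1⟩
  P = {2,4}:  v_{2} + v_{4} = v_{6} ; sig = ⟨2 | 1⟩
  P = {2,5}:  v_{2} + v_{5} = v_{0} ; sig = ⟨2 | 1⟩
  P = {2,6}:  v_{2} + v_{6} = v_{3} ; sig = ⟨2 | 1⟩
  P = {3,5}:  v_{3} + v_{5} = v_{2} ; sig = ⟨2 | 1⟩
  P = {4,5}:  v_{4} + v_{5} = v_{1} ; sig = ⟨2 | 1⟩
  P = {0,3}:  v_{0} + v_{3} = 2·v_{2} ; sig = ⟨2 | 2⟩
  P = {3,4}:  v_{3} + v_{4} = 2·v_{6} ; sig = ⟨2 | 2⟩

Signatures (|P|; sorted positive RHS coefficients), sorted:
    ⟨2 | 0⟩
    ⟨2 | 0⟩
    ⟨2 | 0⟩
    ⟨2 | 1⟩
    ⟨2 | 1⟩
    ⟨2 | 1⟩
    ⟨2 | 1⟩
    ⟨2 | 1⟩
    ⟨2 | 1⟩
    ⟨2 | 1⟩
    ⟨2 | 1⟩
    ⟨2 | 1⟩
    ⟨2 | 2⟩
    ⟨2 | 2⟩


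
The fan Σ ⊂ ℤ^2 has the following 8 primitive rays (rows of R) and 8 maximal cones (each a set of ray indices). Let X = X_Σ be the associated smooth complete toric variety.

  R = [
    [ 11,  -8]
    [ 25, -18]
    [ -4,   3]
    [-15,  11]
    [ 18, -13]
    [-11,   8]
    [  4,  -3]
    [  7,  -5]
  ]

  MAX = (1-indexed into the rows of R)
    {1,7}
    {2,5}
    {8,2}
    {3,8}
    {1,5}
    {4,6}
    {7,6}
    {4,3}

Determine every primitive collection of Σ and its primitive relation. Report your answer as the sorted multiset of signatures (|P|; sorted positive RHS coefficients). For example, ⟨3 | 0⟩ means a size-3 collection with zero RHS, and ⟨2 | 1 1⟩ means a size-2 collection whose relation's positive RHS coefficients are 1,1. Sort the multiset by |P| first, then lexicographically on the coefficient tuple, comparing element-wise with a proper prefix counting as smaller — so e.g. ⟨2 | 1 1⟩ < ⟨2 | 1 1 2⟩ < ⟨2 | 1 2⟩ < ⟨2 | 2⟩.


|primitive collections| = 20. Relations:

  • {1,6}:  v_{1} + v_{6} = 0  ⟹  sig = ⟨2 | 0⟩
  • {3,7}:  v_{3} + v_{7} = 0  ⟹  sig = ⟨2 | 0⟩
  • {1,3}:  v_{1} + v_{3} = v_{8}  ⟹  sig = ⟨2 | 1⟩
  • {1,4}:  v_{1} + v_{4} = v_{3}  ⟹  sig = ⟨2 | 1⟩
  • {1,8}:  v_{1} + v_{8} = v_{5}  ⟹  sig = ⟨2 | 1⟩
  • {3,6}:  v_{3} + v_{6} = v_{4}  ⟹  sig = ⟨2 | 1⟩
  • {4,7}:  v_{4} + v_{7} = v_{6}  ⟹  sig = ⟨2 | 1⟩
  • {5,6}:  v_{5} + v_{6} = v_{8}  ⟹  sig = ⟨2 | 1⟩
  • {5,8}:  v_{5} + v_{8} = v_{2}  ⟹  sig = ⟨2 | 1⟩
  • {6,8}:  v_{6} + v_{8} = v_{3}  ⟹  sig = ⟨2 | 1⟩
  • {7,8}:  v_{7} + v_{8} = v_{1}  ⟹  sig = ⟨2 | 1⟩
  • {2,7}:  v_{2} + v_{7} = v_{1} + v_{5}  ⟹  sig = ⟨2 | 1 1⟩
  • {4,5}:  v_{4} + v_{5} = v_{3} + v_{8}  ⟹  sig = ⟨2 | 1 1⟩
  • {2,4}:  v_{2} + v_{4} = v_{3} + 2·v_{8}  ⟹  sig = ⟨2 | 1 2⟩
  • {1,2}:  v_{1} + v_{2} = 2·v_{5}  ⟹  sig = ⟨2 | 2⟩
  • {2,6}:  v_{2} + v_{6} = 2·v_{8}  ⟹  sig = ⟨2 | 2⟩
  • {3,5}:  v_{3} + v_{5} = 2·v_{8}  ⟹  sig = ⟨2 | 2⟩
  • {4,8}:  v_{4} + v_{8} = 2·v_{3}  ⟹  sig = ⟨2 | 2⟩
  • {5,7}:  v_{5} + v_{7} = 2·v_{1}  ⟹  sig = ⟨2 | 2⟩
  • {2,3}:  v_{2} + v_{3} = 3·v_{8}  ⟹  sig = ⟨2 | 3⟩

Hence PRS(X_Σ) =
    ⟨2 | 0⟩
    ⟨2 | 0⟩
    ⟨2 | 1⟩
    ⟨2 | 1⟩
    ⟨2 | 1⟩
    ⟨2 | 1⟩
    ⟨2 | 1⟩
    ⟨2 | 1⟩
    ⟨2 | 1⟩
    ⟨2 | 1⟩
    ⟨2 | 1⟩
    ⟨2 | 1 1⟩
    ⟨2 | 1 1⟩
    ⟨2 | 1 2⟩
    ⟨2 | 2⟩
    ⟨2 | 2⟩
    ⟨2 | 2⟩
    ⟨2 | 2⟩
    ⟨2 | 2⟩
    ⟨2 | 3⟩


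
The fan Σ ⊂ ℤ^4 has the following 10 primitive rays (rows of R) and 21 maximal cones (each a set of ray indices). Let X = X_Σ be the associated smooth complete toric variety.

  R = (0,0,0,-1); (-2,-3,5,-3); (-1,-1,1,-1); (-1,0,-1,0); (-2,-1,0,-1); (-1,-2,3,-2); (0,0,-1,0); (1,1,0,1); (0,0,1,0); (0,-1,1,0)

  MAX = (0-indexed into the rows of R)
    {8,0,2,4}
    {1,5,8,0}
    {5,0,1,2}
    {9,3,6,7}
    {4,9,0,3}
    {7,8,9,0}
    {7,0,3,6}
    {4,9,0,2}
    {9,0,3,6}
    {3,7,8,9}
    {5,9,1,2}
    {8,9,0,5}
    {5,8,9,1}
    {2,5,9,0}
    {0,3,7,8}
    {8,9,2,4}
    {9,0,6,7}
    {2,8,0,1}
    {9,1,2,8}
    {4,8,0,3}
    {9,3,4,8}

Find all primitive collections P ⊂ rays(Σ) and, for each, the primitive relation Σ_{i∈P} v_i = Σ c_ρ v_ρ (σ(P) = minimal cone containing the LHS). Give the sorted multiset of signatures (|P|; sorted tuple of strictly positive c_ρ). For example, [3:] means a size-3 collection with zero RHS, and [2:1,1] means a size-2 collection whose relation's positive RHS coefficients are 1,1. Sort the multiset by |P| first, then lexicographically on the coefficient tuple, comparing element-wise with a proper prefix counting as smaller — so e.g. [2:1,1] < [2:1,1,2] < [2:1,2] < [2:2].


Primitive collections (20):

  {6,8}:  v_{6} + v_{8} = 0 ; sig = [2:]
  {2,3}:  v_{2} + v_{3} = v_{4} ; sig = [2:1]
  {2,7}:  v_{2} + v_{7} = v_{8} ; sig = [2:1]
  {1,6}:  v_{1} + v_{6} = v_{2} + v_{5} ; sig = [2:1,1]
  {4,7}:  v_{4} + v_{7} = v_{3} + v_{8} ; sig = [2:1,1]
  {2,6}:  v_{2} + v_{6} = v_{0} + v_{3} + v_{9} ; sig = [2:1,1,1]
  {5,6}:  v_{5} + v_{6} = v_{0} + v_{2} + v_{9} ; sig = [2:1,1,1]
  {4,6}:  v_{4} + v_{6} = v_{0} + 2·v_{3} + v_{9} ; sig = [2:1,1,2]
  {5,7}:  v_{5} + v_{7} = v_{0} + 2·v_{8} + v_{9} ; sig = [2:1,1,2]
  {1,7}:  v_{1} + v_{7} = v_{5} + 2·v_{8} ; sig = [2:1,2]
  {1,3}:  v_{1} + v_{3} = 3·v_{2} + v_{8} ; sig = [2:1,3]
  {1,4}:  v_{1} + v_{4} = 4·v_{2} + v_{8} ; sig = [2:1,4]
  {3,5}:  v_{3} + v_{5} = 2·v_{2} ; sig = [2:2]
  {4,5}:  v_{4} + v_{5} = 3·v_{2} ; sig = [2:3]
  {2,5,8}:  v_{2} + v_{5} + v_{8} = v_{1} ; sig = [3:1]
  {0,1,9}:  v_{0} + v_{1} + v_{9} = 2·v_{5} ; sig = [3:2]
  {0,3,7,9}:  v_{0} + v_{3} + v_{7} + v_{9} = 0 ; sig = [4:]
  {0,2,8,9}:  v_{0} + v_{2} + v_{8} + v_{9} = v_{5} ; sig = [4:1]
  {0,3,8,9}:  v_{0} + v_{3} + v_{8} + v_{9} = v_{2} ; sig = [4:1]
  {0,4,8,9}:  v_{0} + v_{4} + v_{8} + v_{9} = 2·v_{2} ; sig = [4:2]

Signatures (|P|; sorted positive RHS coefficients), sorted:
[[2:], [2:1], [2:1], [2:1,1], [2:1,1], [2:1,1,1], [2:1,1,1], [2:1,1,2], [2:1,1,2], [2:1,2], [2:1,3], [2:1,4], [2:2], [2:3], [3:1], [3:2], [4:], [4:1], [4:1], [4:2]]


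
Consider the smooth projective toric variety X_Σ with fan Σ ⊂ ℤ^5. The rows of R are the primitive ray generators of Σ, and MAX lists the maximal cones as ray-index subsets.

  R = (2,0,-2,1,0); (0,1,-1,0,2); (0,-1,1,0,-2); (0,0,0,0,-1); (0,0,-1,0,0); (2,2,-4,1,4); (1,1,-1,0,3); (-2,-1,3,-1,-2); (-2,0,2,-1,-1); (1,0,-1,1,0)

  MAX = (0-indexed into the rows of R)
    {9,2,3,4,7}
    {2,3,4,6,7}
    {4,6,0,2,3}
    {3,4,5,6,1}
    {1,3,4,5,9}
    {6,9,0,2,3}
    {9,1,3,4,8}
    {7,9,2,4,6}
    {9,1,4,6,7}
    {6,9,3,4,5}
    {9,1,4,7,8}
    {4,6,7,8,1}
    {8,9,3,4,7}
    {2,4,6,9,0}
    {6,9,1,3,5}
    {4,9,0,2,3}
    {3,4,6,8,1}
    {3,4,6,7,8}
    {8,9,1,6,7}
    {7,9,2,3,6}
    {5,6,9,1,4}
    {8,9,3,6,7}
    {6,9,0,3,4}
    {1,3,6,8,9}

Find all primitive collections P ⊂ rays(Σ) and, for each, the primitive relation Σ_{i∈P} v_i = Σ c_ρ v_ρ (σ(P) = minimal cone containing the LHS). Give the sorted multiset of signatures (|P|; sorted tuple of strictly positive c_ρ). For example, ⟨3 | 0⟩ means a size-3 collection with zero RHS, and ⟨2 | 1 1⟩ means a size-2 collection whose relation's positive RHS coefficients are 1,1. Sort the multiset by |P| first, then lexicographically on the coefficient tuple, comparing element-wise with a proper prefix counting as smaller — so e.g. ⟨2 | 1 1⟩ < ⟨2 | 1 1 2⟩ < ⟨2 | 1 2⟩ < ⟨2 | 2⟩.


Minimal non-faces — 14 found among 10 rays, 24 max cones:

  • {1,2}:  v_{1} + v_{2} = 0  so sig = ⟨2 | 0⟩
  • {0,7}:  v_{0} + v_{7} = v_{2}  so sig = ⟨2 | 1⟩
  • {0,8}:  v_{0} + v_{8} = v_{3}  so sig = ⟨2 | 1⟩
  • {5,7}:  v_{5} + v_{7} = v_{1}  so sig = ⟨2 | 1⟩
  • {2,8}:  v_{2} + v_{8} = v_{3} + v_{7}  so sig = ⟨2 | 1 1⟩
  • {0,1}:  v_{0} + v_{1} = v_{3} + v_{4} + v_{6} + v_{9}  so sig = ⟨2 | 1 1 1 1⟩
  • {2,5}:  v_{2} + v_{5} = v_{3} + v_{4} + v_{6} + v_{9}  so sig = ⟨2 | 1 1 1 1⟩
  • {5,8}:  v_{5} + v_{8} = 2·v_{1} + v_{3}  so sig = ⟨2 | 1 2⟩
  • {0,5}:  v_{0} + v_{5} = 2·v_{3} + 2·v_{4} + 2·v_{6} + 2·v_{9}  so sig = ⟨2 | 2 2 2 2⟩
  • {1,3,7}:  v_{1} + v_{3} + v_{7} = v_{8}  so sig = ⟨3 | 1⟩
  • {4,6,8,9}:  v_{4} + v_{6} + v_{8} + v_{9} = v_{1}  so sig = ⟨4 | 1⟩
  • {3,4,6,7,9}:  v_{3} + v_{4} + v_{6} + v_{7} + v_{9} = 0  so sig = ⟨5 | 0⟩
  • {1,3,4,6,9}:  v_{1} + v_{3} + v_{4} + v_{6} + v_{9} = v_{5}  so sig = ⟨5 | 1⟩
  • {2,3,4,6,9}:  v_{2} + v_{3} + v_{4} + v_{6} + v_{9} = v_{0}  so sig = ⟨5 | 1⟩

Signatures (|P|; sorted positive RHS coefficients), sorted:
    ⟨2 | 0⟩
    ⟨2 | 1⟩
    ⟨2 | 1⟩
    ⟨2 | 1⟩
    ⟨2 | 1 1⟩
    ⟨2 | 1 1 1 1⟩
    ⟨2 | 1 1 1 1⟩
    ⟨2 | 1 2⟩
    ⟨2 | 2 2 2 2⟩
    ⟨3 | 1⟩
    ⟨4 | 1⟩
    ⟨5 | 0⟩
    ⟨5 | 1⟩
    ⟨5 | 1⟩


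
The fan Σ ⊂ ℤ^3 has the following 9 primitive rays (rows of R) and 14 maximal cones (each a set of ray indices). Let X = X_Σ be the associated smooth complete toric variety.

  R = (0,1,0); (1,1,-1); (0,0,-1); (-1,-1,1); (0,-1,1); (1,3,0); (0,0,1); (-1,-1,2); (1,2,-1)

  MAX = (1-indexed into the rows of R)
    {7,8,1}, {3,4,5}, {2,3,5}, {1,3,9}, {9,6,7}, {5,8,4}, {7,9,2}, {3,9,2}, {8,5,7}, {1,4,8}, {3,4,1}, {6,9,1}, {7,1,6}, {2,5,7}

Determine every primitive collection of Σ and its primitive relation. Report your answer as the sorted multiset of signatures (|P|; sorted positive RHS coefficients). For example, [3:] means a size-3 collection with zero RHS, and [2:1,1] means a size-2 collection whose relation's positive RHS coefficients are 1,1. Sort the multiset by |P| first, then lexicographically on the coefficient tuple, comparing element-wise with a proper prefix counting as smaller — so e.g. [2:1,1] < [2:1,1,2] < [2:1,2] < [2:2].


16 collections generate NE(X_Σ); each relation:

  {2,4}:  v_{2} + v_{4} = 0  ⇒ sig = [2:]
  {3,7}:  v_{3} + v_{7} = 0  ⇒ sig = [2:]
  {1,2}:  v_{1} + v_{2} = v_{9}  ⇒ sig = [2:1]
  {1,5}:  v_{1} + v_{5} = v_{7}  ⇒ sig = [2:1]
  {2,8}:  v_{2} + v_{8} = v_{7}  ⇒ sig = [2:1]
  {3,8}:  v_{3} + v_{8} = v_{4}  ⇒ sig = [2:1]
  {4,7}:  v_{4} + v_{7} = v_{8}  ⇒ sig = [2:1]
  {4,9}:  v_{4} + v_{9} = v_{1}  ⇒ sig = [2:1]
  {3,6}:  v_{3} + v_{6} = v_{1} + v_{9}  ⇒ sig = [2:1,1]
  {5,9}:  v_{5} + v_{9} = v_{2} + v_{7}  ⇒ sig = [2:1,1]
  {8,9}:  v_{8} + v_{9} = v_{1} + v_{7}  ⇒ sig = [2:1,1]
  {2,6}:  v_{2} + v_{6} = v_{7} + 2·v_{9}  ⇒ sig = [2:1,2]
  {4,6}:  v_{4} + v_{6} = 2·v_{1} + v_{7}  ⇒ sig = [2:1,2]
  {5,6}:  v_{5} + v_{6} = 2·v_{7} + v_{9}  ⇒ sig = [2:1,2]
  {6,8}:  v_{6} + v_{8} = 2·v_{1} + 2·v_{7}  ⇒ sig = [2:2,2]
  {1,7,9}:  v_{1} + v_{7} + v_{9} = v_{6}  ⇒ sig = [3:1]

so the primitive-relation signature multiset is
    [2:]
    [2:]
    [2:1]
    [2:1]
    [2:1]
    [2:1]
    [2:1]
    [2:1]
    [2:1,1]
    [2:1,1]
    [2:1,1]
    [2:1,2]
    [2:1,2]
    [2:1,2]
    [2:2,2]
    [3:1]


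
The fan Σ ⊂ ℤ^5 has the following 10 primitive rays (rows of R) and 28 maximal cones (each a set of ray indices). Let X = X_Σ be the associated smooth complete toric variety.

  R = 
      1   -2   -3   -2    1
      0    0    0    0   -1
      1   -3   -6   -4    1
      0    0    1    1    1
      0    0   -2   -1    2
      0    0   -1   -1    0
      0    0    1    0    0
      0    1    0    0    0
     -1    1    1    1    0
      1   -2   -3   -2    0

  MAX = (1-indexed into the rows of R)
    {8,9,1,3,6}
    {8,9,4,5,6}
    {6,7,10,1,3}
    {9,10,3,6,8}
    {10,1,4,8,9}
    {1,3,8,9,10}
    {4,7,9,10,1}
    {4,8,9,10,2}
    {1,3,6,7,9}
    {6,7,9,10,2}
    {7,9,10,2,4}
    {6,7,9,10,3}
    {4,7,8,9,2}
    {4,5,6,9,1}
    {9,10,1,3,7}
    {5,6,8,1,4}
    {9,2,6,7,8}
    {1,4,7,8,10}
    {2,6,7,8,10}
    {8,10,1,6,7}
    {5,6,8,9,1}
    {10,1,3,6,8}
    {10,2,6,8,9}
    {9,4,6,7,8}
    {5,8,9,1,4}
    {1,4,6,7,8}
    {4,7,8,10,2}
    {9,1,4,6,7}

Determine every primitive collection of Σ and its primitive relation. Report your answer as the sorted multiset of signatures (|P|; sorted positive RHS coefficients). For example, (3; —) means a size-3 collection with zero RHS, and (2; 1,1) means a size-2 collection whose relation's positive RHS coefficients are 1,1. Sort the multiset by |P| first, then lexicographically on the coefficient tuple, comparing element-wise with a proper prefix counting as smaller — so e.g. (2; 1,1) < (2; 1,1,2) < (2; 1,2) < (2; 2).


|primitive collections| = 14. Relations:

  P={1,2}:  v_{1} + v_{2} = v_{10}  so sig = (2; 1)
  P={2,5}:  v_{2} + v_{5} = v_{1} + v_{8} + v_{9}  so sig = (2; 1,1,1)
  P={2,3}:  v_{2} + v_{3} = v_{6} + v_{9} + 2·v_{10}  so sig = (2; 1,1,2)
  P={5,10}:  v_{5} + v_{10} = 2·v_{1} + v_{8} + v_{9}  so sig = (2; 1,1,2)
  P={3,5}:  v_{3} + v_{5} = 3·v_{1} + v_{6} + v_{8} + 2·v_{9}  so sig = (2; 1,1,2,3)
  P={3,4}:  v_{3} + v_{4} = 2·v_{1} + v_{9}  so sig = (2; 1,2)
  P={5,7}:  v_{5} + v_{7} = 2·v_{4} + 3·v_{6}  so sig = (2; 2,3)
  P={2,4,6}:  v_{2} + v_{4} + v_{6} = 0  so sig = (3; —)
  P={4,6,10}:  v_{4} + v_{6} + v_{10} = v_{1}  so sig = (3; 1)
  P={3,7,8}:  v_{3} + v_{7} + v_{8} = v_{1} + 2·v_{6}  so sig = (3; 1,2)
  P={1,6,9,10}:  v_{1} + v_{6} + v_{9} + v_{10} = v_{3}  so sig = (4; 1)
  P={7,8,9,10}:  v_{7} + v_{8} + v_{9} + v_{10} = v_{6}  so sig = (4; 1)
  P={1,7,8,9}:  v_{1} + v_{7} + v_{8} + v_{9} = v_{4} + 2·v_{6}  so sig = (4; 1,2)
  P={1,4,6,8,9}:  v_{1} + v_{4} + v_{6} + v_{8} + v_{9} = v_{5}  so sig = (5; 1)

Hence PRS(X_Σ) =
[(2; 1), (2; 1,1,1), (2; 1,1,2), (2; 1,1,2), (2; 1,1,2,3), (2; 1,2), (2; 2,3), (3; —), (3; 1), (3; 1,2), (4; 1), (4; 1), (4; 1,2), (5; 1)]


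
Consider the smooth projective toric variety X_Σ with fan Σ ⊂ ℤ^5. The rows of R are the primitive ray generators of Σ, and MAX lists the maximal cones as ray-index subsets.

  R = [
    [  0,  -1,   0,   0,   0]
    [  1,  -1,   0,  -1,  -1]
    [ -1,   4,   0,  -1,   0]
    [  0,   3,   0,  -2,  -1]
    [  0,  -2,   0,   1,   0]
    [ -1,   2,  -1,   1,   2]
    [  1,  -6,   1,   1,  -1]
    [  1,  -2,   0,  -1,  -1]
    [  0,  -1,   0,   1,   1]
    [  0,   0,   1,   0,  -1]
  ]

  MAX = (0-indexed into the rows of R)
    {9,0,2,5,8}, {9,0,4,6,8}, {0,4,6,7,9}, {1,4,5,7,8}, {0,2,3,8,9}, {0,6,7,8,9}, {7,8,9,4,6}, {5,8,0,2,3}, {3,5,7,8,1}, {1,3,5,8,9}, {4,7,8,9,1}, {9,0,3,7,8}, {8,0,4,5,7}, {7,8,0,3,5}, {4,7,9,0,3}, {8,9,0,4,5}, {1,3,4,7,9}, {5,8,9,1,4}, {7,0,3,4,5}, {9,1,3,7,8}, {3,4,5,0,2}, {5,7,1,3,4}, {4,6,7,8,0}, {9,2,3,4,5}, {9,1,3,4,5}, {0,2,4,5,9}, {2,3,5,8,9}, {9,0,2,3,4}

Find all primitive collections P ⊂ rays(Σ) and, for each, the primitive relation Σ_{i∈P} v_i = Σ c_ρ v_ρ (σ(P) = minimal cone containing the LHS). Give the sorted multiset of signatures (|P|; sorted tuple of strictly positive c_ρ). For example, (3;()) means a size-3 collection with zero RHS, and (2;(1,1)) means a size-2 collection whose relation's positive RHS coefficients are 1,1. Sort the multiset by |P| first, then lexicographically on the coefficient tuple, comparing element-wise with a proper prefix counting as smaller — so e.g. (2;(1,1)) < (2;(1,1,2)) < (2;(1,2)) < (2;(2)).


12 minimal non-faces of Δ(Σ) (on 10 rays):

  {0,1}:  v_{0} + v_{1} = v_{7}  →  sig = (2;(1))
  {1,2}:  v_{1} + v_{2} = v_{3}  →  sig = (2;(1))
  {2,7}:  v_{2} + v_{7} = v_{0} + v_{3}  →  sig = (2;(1,1))
  {3,6}:  v_{3} + v_{6} = v_{0} + v_{7} + v_{9}  →  sig = (2;(1,1,1))
  {5,6}:  v_{5} + v_{6} = v_{0} + v_{4} + v_{8}  →  sig = (2;(1,1,1))
  {1,6}:  v_{1} + v_{6} = v_{4} + 2·v_{7} + v_{8} + v_{9}  →  sig = (2;(1,1,1,2))
  {2,6}:  v_{2} + v_{6} = 2·v_{0} + v_{9}  →  sig = (2;(1,2))
  {3,4,8}:  v_{3} + v_{4} + v_{8} = 0  →  sig = (3;())
  {5,7,9}:  v_{5} + v_{7} + v_{9} = 0  →  sig = (3;())
  {2,4,8}:  v_{2} + v_{4} + v_{8} = v_{0} + v_{5} + v_{9}  →  sig = (3;(1,1,1))
  {0,3,5,9}:  v_{0} + v_{3} + v_{5} + v_{9} = v_{2}  →  sig = (4;(1))
  {0,4,7,8,9}:  v_{0} + v_{4} + v_{7} + v_{8} + v_{9} = v_{6}  →  sig = (5;(1))

Signatures (|P|; sorted positive RHS coefficients), sorted:
{ (2;(1)) ×2,  (2;(1,1)),  (2;(1,1,1)) ×2,  (2;(1,1,1,2)),  (2;(1,2)),  (3;()) ×2,  (3;(1,1,1)),  (4;(1)),  (5;(1)) }


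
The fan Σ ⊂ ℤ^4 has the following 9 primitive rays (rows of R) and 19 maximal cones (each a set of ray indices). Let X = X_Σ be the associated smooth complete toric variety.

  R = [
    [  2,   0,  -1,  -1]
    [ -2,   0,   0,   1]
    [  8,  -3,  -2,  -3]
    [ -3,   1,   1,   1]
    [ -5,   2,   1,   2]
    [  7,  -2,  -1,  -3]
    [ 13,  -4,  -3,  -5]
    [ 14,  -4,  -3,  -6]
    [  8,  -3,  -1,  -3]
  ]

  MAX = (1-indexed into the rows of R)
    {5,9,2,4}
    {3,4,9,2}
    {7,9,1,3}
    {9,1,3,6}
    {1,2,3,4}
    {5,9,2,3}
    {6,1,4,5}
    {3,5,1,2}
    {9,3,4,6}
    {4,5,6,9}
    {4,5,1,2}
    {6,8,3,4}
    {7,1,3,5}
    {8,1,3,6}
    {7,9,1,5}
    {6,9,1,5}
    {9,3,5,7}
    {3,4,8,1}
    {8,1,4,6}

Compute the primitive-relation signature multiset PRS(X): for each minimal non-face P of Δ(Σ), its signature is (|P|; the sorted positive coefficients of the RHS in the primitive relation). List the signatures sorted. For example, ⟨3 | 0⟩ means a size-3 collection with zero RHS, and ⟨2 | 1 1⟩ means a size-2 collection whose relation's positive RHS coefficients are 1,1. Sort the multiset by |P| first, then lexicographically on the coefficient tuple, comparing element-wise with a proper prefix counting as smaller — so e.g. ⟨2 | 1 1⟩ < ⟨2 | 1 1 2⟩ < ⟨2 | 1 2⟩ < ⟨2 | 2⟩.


|primitive collections| = 14. Relations:

  P={2,6}:  v_{2} + v_{6} = v_{3} + v_{4} — sig = ⟨2 | 1 1⟩
  P={4,7}:  v_{4} + v_{7} = v_{1} + v_{9} — sig = ⟨2 | 1 1⟩
  P={5,8}:  v_{5} + v_{8} = v_{1} + v_{6} — sig = ⟨2 | 1 1⟩
  P={7,8}:  v_{7} + v_{8} = 2·v_{1} + v_{3} + v_{6} + v_{9} — sig = ⟨2 | 1 1 1 2⟩
  P={2,7}:  v_{2} + v_{7} = 2·v_{3} + v_{5} — sig = ⟨2 | 1 2⟩
  P={8,9}:  v_{8} + v_{9} = v_{3} + 2·v_{6} — sig = ⟨2 | 1 2⟩
  P={2,8}:  v_{2} + v_{8} = v_{1} + 2·v_{3} + 2·v_{4} — sig = ⟨2 | 1 2 2⟩
  P={6,7}:  v_{6} + v_{7} = 2·v_{1} + 2·v_{9} — sig = ⟨2 | 2 2⟩
  P={3,4,5}:  v_{3} + v_{4} + v_{5} = 0 — sig = ⟨3 | 0⟩
  P={1,2,9}:  v_{1} + v_{2} + v_{9} = v_{3} — sig = ⟨3 | 1⟩
  P={1,4,9}:  v_{1} + v_{4} + v_{9} = v_{6} — sig = ⟨3 | 1⟩
  P={3,5,6}:  v_{3} + v_{5} + v_{6} = v_{1} + v_{9} — sig = ⟨3 | 1 1⟩
  P={1,3,4,6}:  v_{1} + v_{3} + v_{4} + v_{6} = v_{8} — sig = ⟨4 | 1⟩
  P={1,3,5,9}:  v_{1} + v_{3} + v_{5} + v_{9} = v_{7} — sig = ⟨4 | 1⟩

so the primitive-relation signature multiset is
{ ⟨2 | 1 1⟩ ×3,  ⟨2 | 1 1 1 2⟩,  ⟨2 | 1 2⟩ ×2,  ⟨2 | 1 2 2⟩,  ⟨2 | 2 2⟩,  ⟨3 | 0⟩,  ⟨3 | 1⟩ ×2,  ⟨3 | 1 1⟩,  ⟨4 | 1⟩ ×2 }


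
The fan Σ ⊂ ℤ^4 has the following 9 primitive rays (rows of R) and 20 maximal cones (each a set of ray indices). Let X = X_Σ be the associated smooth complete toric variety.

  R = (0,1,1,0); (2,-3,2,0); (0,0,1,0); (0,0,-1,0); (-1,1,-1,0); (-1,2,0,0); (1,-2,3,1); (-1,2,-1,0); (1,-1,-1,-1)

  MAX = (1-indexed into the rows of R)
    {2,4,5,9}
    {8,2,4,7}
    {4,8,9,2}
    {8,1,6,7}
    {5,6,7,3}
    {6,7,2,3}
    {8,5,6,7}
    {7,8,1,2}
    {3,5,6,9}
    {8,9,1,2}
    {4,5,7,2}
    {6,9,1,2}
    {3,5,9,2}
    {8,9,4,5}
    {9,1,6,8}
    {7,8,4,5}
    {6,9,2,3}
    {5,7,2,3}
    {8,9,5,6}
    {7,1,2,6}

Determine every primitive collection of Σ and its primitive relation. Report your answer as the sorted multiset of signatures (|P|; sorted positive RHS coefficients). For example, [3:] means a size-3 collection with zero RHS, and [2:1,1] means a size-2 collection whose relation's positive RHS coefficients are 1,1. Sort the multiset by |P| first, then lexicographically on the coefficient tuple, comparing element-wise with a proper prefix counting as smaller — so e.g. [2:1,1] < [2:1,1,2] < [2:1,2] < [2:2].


Σ has 10 primitive collections:

  P={3,4}:  v_{3} + v_{4} = 0  →  sig = [2:]
  P={1,5}:  v_{1} + v_{5} = v_{6}  →  sig = [2:1]
  P={3,8}:  v_{3} + v_{8} = v_{6}  →  sig = [2:1]
  P={4,6}:  v_{4} + v_{6} = v_{8}  →  sig = [2:1]
  P={7,9}:  v_{7} + v_{9} = v_{2}  →  sig = [2:1]
  P={1,3}:  v_{1} + v_{3} = v_{2} + 2·v_{6}  →  sig = [2:1,2]
  P={1,4}:  v_{1} + v_{4} = v_{2} + 2·v_{8}  →  sig = [2:1,2]
  P={2,5,8}:  v_{2} + v_{5} + v_{8} = 0  →  sig = [3:]
  P={2,5,6}:  v_{2} + v_{5} + v_{6} = v_{3}  →  sig = [3:1]
  P={2,6,8}:  v_{2} + v_{6} + v_{8} = v_{1}  →  sig = [3:1]

Sorted signature multiset PRS(X):
    [2:]
    [2:1]
    [2:1]
    [2:1]
    [2:1]
    [2:1,2]
    [2:1,2]
    [3:]
    [3:1]
    [3:1]


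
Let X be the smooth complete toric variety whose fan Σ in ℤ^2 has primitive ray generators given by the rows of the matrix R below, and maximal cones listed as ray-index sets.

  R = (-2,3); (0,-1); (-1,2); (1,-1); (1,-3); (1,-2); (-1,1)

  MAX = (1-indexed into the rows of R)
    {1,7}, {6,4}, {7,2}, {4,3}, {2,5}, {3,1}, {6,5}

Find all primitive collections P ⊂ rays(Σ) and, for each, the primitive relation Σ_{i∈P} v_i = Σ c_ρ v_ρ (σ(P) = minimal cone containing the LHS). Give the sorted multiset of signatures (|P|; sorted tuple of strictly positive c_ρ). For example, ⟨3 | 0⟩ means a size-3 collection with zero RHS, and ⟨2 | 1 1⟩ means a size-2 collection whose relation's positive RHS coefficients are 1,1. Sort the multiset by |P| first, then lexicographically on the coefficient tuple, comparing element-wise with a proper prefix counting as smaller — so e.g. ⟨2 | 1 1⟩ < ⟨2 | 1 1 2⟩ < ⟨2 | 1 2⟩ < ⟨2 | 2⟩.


Minimal non-faces — 14 found among 7 rays, 7 max cones:

  • {3,6}:  v_{3} + v_{6} = 0 — sig = ⟨2 | 0⟩
  • {4,7}:  v_{4} + v_{7} = 0 — sig = ⟨2 | 0⟩
  • {1,4}:  v_{1} + v_{4} = v_{3} — sig = ⟨2 | 1⟩
  • {1,6}:  v_{1} + v_{6} = v_{7} — sig = ⟨2 | 1⟩
  • {2,3}:  v_{2} + v_{3} = v_{7} — sig = ⟨2 | 1⟩
  • {2,4}:  v_{2} + v_{4} = v_{6} — sig = ⟨2 | 1⟩
  • {2,6}:  v_{2} + v_{6} = v_{5} — sig = ⟨2 | 1⟩
  • {3,5}:  v_{3} + v_{5} = v_{2} — sig = ⟨2 | 1⟩
  • {3,7}:  v_{3} + v_{7} = v_{1} — sig = ⟨2 | 1⟩
  • {6,7}:  v_{6} + v_{7} = v_{2} — sig = ⟨2 | 1⟩
  • {1,5}:  v_{1} + v_{5} = v_{2} + v_{7} — sig = ⟨2 | 1 1⟩
  • {1,2}:  v_{1} + v_{2} = 2·v_{7} — sig = ⟨2 | 2⟩
  • {4,5}:  v_{4} + v_{5} = 2·v_{6} — sig = ⟨2 | 2⟩
  • {5,7}:  v_{5} + v_{7} = 2·v_{2} — sig = ⟨2 | 2⟩

Sorted signature multiset PRS(X):
    |P|=2: 14 collections, coeffs (), (), (1), (1), (1), (1), (1), (1), (1), (1), (1,1), (2), (2), (2)


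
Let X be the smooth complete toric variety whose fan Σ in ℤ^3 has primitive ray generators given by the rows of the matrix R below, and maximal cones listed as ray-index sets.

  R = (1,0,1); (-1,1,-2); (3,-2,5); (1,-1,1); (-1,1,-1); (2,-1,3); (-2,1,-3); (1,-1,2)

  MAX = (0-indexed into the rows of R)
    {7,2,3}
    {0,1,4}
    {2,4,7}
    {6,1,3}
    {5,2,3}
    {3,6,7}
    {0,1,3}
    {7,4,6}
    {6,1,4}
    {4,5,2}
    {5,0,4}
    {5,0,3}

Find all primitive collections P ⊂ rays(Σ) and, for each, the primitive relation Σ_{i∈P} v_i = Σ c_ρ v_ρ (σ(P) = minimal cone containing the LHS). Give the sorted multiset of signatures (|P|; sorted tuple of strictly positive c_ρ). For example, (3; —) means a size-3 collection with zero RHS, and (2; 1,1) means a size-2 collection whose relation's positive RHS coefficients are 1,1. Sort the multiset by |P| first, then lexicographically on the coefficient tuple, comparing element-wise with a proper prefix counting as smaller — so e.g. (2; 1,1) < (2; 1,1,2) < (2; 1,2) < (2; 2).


The 10 primitive collections of Σ (r=8, n=3):

  P = {1,7}:  v_{1} + v_{7} = 0  ⇒ sig = (2; —)
  P = {3,4}:  v_{3} + v_{4} = 0  ⇒ sig = (2; —)
  P = {5,6}:  v_{5} + v_{6} = 0  ⇒ sig = (2; —)
  P = {0,6}:  v_{0} + v_{6} = v_{1}  ⇒ sig = (2; 1)
  P = {0,7}:  v_{0} + v_{7} = v_{5}  ⇒ sig = (2; 1)
  P = {1,2}:  v_{1} + v_{2} = v_{5}  ⇒ sig = (2; 1)
  P = {1,5}:  v_{1} + v_{5} = v_{0}  ⇒ sig = (2; 1)
  P = {2,6}:  v_{2} + v_{6} = v_{7}  ⇒ sig = (2; 1)
  P = {5,7}:  v_{5} + v_{7} = v_{2}  ⇒ sig = (2; 1)
  P = {0,2}:  v_{0} + v_{2} = 2·v_{5}  ⇒ sig = (2; 2)

Hence PRS(X_Σ) =
    (2; —)
    (2; —)
    (2; —)
    (2; 1)
    (2; 1)
    (2; 1)
    (2; 1)
    (2; 1)
    (2; 1)
    (2; 2)


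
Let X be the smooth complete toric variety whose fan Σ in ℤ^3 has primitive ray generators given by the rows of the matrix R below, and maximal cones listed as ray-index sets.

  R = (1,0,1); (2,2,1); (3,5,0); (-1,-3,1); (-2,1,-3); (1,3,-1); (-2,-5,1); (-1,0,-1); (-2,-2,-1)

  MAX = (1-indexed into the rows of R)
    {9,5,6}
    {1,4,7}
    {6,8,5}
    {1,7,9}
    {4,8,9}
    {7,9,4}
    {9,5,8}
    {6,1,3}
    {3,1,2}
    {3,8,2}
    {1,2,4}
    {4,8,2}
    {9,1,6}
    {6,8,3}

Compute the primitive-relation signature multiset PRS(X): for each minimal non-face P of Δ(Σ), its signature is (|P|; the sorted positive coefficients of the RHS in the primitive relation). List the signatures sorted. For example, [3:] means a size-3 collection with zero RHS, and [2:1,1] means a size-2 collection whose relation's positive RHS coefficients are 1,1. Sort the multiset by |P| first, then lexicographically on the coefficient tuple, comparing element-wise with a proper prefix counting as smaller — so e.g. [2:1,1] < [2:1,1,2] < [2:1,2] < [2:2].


17 minimal non-faces of Δ(Σ) (on 9 rays):

  • {1,8}:  v_{1} + v_{8} = 0 — sig = [2:]
  • {2,9}:  v_{2} + v_{9} = 0 — sig = [2:]
  • {4,6}:  v_{4} + v_{6} = 0 — sig = [2:]
  • {2,6}:  v_{2} + v_{6} = v_{3} — sig = [2:1]
  • {3,4}:  v_{3} + v_{4} = v_{2} — sig = [2:1]
  • {3,7}:  v_{3} + v_{7} = v_{1} — sig = [2:1]
  • {3,9}:  v_{3} + v_{9} = v_{6} — sig = [2:1]
  • {1,5}:  v_{1} + v_{5} = v_{6} + v_{9} — sig = [2:1,1]
  • {2,5}:  v_{2} + v_{5} = v_{6} + v_{8} — sig = [2:1,1]
  • {2,7}:  v_{2} + v_{7} = v_{1} + v_{4} — sig = [2:1,1]
  • {4,5}:  v_{4} + v_{5} = v_{8} + v_{9} — sig = [2:1,1]
  • {6,7}:  v_{6} + v_{7} = v_{1} + v_{9} — sig = [2:1,1]
  • {7,8}:  v_{7} + v_{8} = v_{4} + v_{9} — sig = [2:1,1]
  • {3,5}:  v_{3} + v_{5} = 2·v_{6} + v_{8} — sig = [2:1,2]
  • {5,7}:  v_{5} + v_{7} = 2·v_{9} — sig = [2:2]
  • {1,4,9}:  v_{1} + v_{4} + v_{9} = v_{7} — sig = [3:1]
  • {6,8,9}:  v_{6} + v_{8} + v_{9} = v_{5} — sig = [3:1]

Sorted signature multiset PRS(X):
    |P|=2: 15 collections, coeffs (), (), (), (1), (1), (1), (1), (1,1), (1,1), (1,1), (1,1), (1,1), (1,1), (1,2), (2)
    |P|=3: 2 collections, coeffs (1), (1)


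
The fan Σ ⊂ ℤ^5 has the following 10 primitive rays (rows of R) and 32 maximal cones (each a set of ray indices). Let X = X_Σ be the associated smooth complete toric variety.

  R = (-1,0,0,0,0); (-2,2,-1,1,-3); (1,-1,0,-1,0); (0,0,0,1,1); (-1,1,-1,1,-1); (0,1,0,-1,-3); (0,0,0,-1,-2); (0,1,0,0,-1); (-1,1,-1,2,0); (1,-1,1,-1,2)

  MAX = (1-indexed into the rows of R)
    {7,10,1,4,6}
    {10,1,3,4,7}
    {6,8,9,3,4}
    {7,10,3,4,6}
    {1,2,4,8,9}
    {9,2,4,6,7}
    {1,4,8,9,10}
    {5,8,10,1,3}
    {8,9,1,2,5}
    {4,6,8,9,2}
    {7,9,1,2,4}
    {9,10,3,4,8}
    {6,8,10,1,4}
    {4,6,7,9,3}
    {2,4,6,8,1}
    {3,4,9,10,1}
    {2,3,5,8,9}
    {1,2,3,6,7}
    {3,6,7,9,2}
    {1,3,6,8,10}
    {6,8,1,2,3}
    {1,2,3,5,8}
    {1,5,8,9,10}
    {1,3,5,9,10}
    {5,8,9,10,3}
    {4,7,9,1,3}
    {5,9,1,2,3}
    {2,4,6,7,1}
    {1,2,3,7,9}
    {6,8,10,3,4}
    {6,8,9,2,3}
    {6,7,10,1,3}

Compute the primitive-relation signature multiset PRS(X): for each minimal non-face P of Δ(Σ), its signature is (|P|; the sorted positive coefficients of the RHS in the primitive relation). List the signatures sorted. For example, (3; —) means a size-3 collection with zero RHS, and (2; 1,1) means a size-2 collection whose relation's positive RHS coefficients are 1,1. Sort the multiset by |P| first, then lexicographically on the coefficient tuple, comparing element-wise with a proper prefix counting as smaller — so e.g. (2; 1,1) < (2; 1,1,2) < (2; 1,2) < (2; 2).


Σ has 12 primitive collections:

  {4,5}:  v_{4} + v_{5} = v_{9}  →  sig = (2; 1)
  {7,8}:  v_{7} + v_{8} = v_{6}  →  sig = (2; 1)
  {2,10}:  v_{2} + v_{10} = v_{1} + v_{8}  →  sig = (2; 1,1)
  {5,7}:  v_{5} + v_{7} = v_{2} + v_{3}  →  sig = (2; 1,1)
  {5,6}:  v_{5} + v_{6} = v_{2} + v_{3} + v_{8}  →  sig = (2; 1,1,1)
  {7,9,10}:  v_{7} + v_{9} + v_{10} = 0  →  sig = (3; —)
  {1,6,9}:  v_{1} + v_{6} + v_{9} = v_{2}  →  sig = (3; 1)
  {6,9,10}:  v_{6} + v_{9} + v_{10} = v_{8}  →  sig = (3; 1)
  {2,3,4}:  v_{2} + v_{3} + v_{4} = v_{7} + v_{9}  →  sig = (3; 1,1)
  {1,3,4,8}:  v_{1} + v_{3} + v_{4} + v_{8} = 0  →  sig = (4; —)
  {1,3,4,6}:  v_{1} + v_{3} + v_{4} + v_{6} = v_{7}  →  sig = (4; 1)
  {1,3,8,9}:  v_{1} + v_{3} + v_{8} + v_{9} = v_{5}  →  sig = (4; 1)

so the primitive-relation signature multiset is
{ (2; 1) ×2,  (2; 1,1) ×2,  (2; 1,1,1),  (3; —),  (3; 1) ×2,  (3; 1,1),  (4; —),  (4; 1) ×2 }


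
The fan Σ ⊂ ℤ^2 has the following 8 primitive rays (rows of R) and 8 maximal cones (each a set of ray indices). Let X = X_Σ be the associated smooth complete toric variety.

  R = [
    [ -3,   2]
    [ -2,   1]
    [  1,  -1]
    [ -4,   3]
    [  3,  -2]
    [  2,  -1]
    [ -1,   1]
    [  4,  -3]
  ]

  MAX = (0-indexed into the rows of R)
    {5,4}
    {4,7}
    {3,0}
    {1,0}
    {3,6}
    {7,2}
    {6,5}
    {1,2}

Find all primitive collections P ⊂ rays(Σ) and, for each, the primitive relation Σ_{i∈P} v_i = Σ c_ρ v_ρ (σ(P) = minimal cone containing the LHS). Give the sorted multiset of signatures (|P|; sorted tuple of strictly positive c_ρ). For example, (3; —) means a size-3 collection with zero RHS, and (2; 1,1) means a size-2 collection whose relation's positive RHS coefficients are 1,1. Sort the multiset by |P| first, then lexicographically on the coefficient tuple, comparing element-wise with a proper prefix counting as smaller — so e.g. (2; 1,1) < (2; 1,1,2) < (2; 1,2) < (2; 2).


Minimal non-faces — 20 found among 8 rays, 8 max cones:

  P={0,4}:  v_{0} + v_{4} = 0  ⇒ sig = (2; —)
  P={1,5}:  v_{1} + v_{5} = 0  ⇒ sig = (2; —)
  P={2,6}:  v_{2} + v_{6} = 0  ⇒ sig = (2; —)
  P={3,7}:  v_{3} + v_{7} = 0  ⇒ sig = (2; —)
  P={0,2}:  v_{0} + v_{2} = v_{1}  ⇒ sig = (2; 1)
  P={0,5}:  v_{0} + v_{5} = v_{6}  ⇒ sig = (2; 1)
  P={0,6}:  v_{0} + v_{6} = v_{3}  ⇒ sig = (2; 1)
  P={0,7}:  v_{0} + v_{7} = v_{2}  ⇒ sig = (2; 1)
  P={1,4}:  v_{1} + v_{4} = v_{2}  ⇒ sig = (2; 1)
  P={1,6}:  v_{1} + v_{6} = v_{0}  ⇒ sig = (2; 1)
  P={2,3}:  v_{2} + v_{3} = v_{0}  ⇒ sig = (2; 1)
  P={2,4}:  v_{2} + v_{4} = v_{7}  ⇒ sig = (2; 1)
  P={2,5}:  v_{2} + v_{5} = v_{4}  ⇒ sig = (2; 1)
  P={3,4}:  v_{3} + v_{4} = v_{6}  ⇒ sig = (2; 1)
  P={4,6}:  v_{4} + v_{6} = v_{5}  ⇒ sig = (2; 1)
  P={6,7}:  v_{6} + v_{7} = v_{4}  ⇒ sig = (2; 1)
  P={1,3}:  v_{1} + v_{3} = 2·v_{0}  ⇒ sig = (2; 2)
  P={1,7}:  v_{1} + v_{7} = 2·v_{2}  ⇒ sig = (2; 2)
  P={3,5}:  v_{3} + v_{5} = 2·v_{6}  ⇒ sig = (2; 2)
  P={5,7}:  v_{5} + v_{7} = 2·v_{4}  ⇒ sig = (2; 2)

so the primitive-relation signature multiset is
[(2; —), (2; —), (2; —), (2; —), (2; 1), (2; 1), (2; 1), (2; 1), (2; 1), (2; 1), (2; 1), (2; 1), (2; 1), (2; 1), (2; 1), (2; 1), (2; 2), (2; 2), (2; 2), (2; 2)]


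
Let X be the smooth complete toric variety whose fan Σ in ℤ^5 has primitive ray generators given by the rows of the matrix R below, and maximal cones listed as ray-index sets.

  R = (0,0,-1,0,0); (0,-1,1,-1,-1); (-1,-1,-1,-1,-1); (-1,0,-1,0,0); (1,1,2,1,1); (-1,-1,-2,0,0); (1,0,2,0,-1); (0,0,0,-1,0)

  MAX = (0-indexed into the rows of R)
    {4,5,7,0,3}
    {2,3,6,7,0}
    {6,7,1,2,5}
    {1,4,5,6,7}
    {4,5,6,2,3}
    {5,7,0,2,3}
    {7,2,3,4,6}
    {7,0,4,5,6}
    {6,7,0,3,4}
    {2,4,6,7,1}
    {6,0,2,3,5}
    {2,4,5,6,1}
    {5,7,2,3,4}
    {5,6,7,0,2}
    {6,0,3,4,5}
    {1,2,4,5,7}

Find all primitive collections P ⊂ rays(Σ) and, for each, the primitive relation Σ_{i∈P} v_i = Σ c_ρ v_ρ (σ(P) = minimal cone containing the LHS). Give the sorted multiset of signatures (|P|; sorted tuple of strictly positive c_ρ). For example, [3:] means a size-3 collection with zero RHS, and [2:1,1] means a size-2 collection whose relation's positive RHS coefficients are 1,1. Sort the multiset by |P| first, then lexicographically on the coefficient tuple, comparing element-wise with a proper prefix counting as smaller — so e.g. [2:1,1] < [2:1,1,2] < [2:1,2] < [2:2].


Σ has 5 primitive collections:

  • {0,1}:  v_{0} + v_{1} = v_{5} + v_{6} + v_{7} — sig = [2:1,1,1]
  • {1,3}:  v_{1} + v_{3} = 2·v_{2} + v_{4} — sig = [2:1,2]
  • {0,2,4}:  v_{0} + v_{2} + v_{4} = 0 — sig = [3:]
  • {3,5,6,7}:  v_{3} + v_{5} + v_{6} + v_{7} = v_{2} — sig = [4:1]
  • {2,4,5,6,7}:  v_{2} + v_{4} + v_{5} + v_{6} + v_{7} = v_{1} — sig = [5:1]

Signatures (|P|; sorted positive RHS coefficients), sorted:
    |P|=2: 2 collections, coeffs (1,1,1), (1,2)
    |P|=3: 1 collection, coeffs ()
    |P|=4: 1 collection, coeffs (1)
    |P|=5: 1 collection, coeffs (1)


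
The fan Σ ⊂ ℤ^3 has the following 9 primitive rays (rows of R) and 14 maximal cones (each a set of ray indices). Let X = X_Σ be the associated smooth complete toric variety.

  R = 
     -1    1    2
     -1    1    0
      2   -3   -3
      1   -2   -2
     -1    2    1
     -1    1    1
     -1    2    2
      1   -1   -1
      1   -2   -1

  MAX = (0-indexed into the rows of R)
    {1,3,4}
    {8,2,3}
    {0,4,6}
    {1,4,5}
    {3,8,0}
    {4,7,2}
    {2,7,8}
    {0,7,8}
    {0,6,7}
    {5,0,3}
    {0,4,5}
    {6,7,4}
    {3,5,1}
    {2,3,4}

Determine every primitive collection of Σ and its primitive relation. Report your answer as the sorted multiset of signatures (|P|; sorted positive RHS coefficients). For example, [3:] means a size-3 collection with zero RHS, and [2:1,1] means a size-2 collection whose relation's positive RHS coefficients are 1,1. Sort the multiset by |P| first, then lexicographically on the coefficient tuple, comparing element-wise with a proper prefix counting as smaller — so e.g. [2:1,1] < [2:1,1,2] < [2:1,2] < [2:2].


Σ has 18 primitive collections:

  {3,6}:  v_{3} + v_{6} = 0 — sig = [2:]
  {4,8}:  v_{4} + v_{8} = 0 — sig = [2:]
  {5,7}:  v_{5} + v_{7} = 0 — sig = [2:]
  {0,2}:  v_{0} + v_{2} = v_{8} — sig = [2:1]
  {2,5}:  v_{2} + v_{5} = v_{3} — sig = [2:1]
  {2,6}:  v_{2} + v_{6} = v_{7} — sig = [2:1]
  {3,7}:  v_{3} + v_{7} = v_{2} — sig = [2:1]
  {1,6}:  v_{1} + v_{6} = v_{4} + v_{5} — sig = [2:1,1]
  {1,7}:  v_{1} + v_{7} = v_{3} + v_{4} — sig = [2:1,1]
  {1,8}:  v_{1} + v_{8} = v_{3} + v_{5} — sig = [2:1,1]
  {5,6}:  v_{5} + v_{6} = v_{0} + v_{4} — sig = [2:1,1]
  {5,8}:  v_{5} + v_{8} = v_{0} + v_{3} — sig = [2:1,1]
  {6,8}:  v_{6} + v_{8} = v_{0} + v_{7} — sig = [2:1,1]
  {1,2}:  v_{1} + v_{2} = 2·v_{3} + v_{4} — sig = [2:1,2]
  {0,1}:  v_{0} + v_{1} = 2·v_{5} — sig = [2:2]
  {0,3,4}:  v_{0} + v_{3} + v_{4} = v_{5} — sig = [3:1]
  {0,4,7}:  v_{0} + v_{4} + v_{7} = v_{6} — sig = [3:1]
  {3,4,5}:  v_{3} + v_{4} + v_{5} = v_{1} — sig = [3:1]

Hence PRS(X_Σ) =
[[2:], [2:], [2:], [2:1], [2:1], [2:1], [2:1], [2:1,1], [2:1,1], [2:1,1], [2:1,1], [2:1,1], [2:1,1], [2:1,2], [2:2], [3:1], [3:1], [3:1]]


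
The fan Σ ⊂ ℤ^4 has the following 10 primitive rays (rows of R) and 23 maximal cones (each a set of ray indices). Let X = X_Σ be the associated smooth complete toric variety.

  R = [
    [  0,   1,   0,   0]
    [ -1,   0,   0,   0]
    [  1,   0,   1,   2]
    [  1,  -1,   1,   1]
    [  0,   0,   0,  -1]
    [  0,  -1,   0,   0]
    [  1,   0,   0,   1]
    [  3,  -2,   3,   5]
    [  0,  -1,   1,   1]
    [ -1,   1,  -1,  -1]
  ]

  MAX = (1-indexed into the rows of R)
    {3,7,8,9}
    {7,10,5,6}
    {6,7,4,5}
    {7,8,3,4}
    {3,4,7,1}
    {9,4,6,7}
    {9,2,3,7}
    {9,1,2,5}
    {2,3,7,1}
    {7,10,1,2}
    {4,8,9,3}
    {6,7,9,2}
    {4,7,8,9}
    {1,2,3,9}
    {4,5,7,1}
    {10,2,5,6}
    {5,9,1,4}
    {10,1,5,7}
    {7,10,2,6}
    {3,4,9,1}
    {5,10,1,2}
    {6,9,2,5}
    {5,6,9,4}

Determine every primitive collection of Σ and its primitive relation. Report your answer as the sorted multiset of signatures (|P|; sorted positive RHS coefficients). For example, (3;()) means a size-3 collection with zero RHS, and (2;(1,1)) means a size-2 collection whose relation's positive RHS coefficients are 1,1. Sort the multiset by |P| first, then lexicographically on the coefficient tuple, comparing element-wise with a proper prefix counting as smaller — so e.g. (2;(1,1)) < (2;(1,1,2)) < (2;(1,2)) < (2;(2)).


Primitive collections (16):

  {1,6}:  v_{1} + v_{6} = 0 ; sig = (2;())
  {4,10}:  v_{4} + v_{10} = 0 ; sig = (2;())
  {2,4}:  v_{2} + v_{4} = v_{9} ; sig = (2;(1))
  {9,10}:  v_{9} + v_{10} = v_{2} ; sig = (2;(1))
  {3,5}:  v_{3} + v_{5} = v_{1} + v_{4} ; sig = (2;(1,1))
  {3,6}:  v_{3} + v_{6} = v_{7} + v_{9} ; sig = (2;(1,1))
  {3,10}:  v_{3} + v_{10} = v_{1} + v_{2} + v_{7} ; sig = (2;(1,1,1))
  {8,10}:  v_{8} + v_{10} = v_{3} + v_{7} + v_{9} ; sig = (2;(1,1,1))
  {2,8}:  v_{2} + v_{8} = v_{3} + v_{7} + 2·v_{9} ; sig = (2;(1,1,2))
  {1,8}:  v_{1} + v_{8} = 2·v_{3} + v_{4} ; sig = (2;(1,2))
  {5,8}:  v_{5} + v_{8} = v_{3} + 2·v_{4} ; sig = (2;(1,2))
  {6,8}:  v_{6} + v_{8} = v_{4} + 2·v_{7} + 2·v_{9} ; sig = (2;(1,2,2))
  {2,5,7}:  v_{2} + v_{5} + v_{7} = 0 ; sig = (3;())
  {1,7,9}:  v_{1} + v_{7} + v_{9} = v_{3} ; sig = (3;(1))
  {5,7,9}:  v_{5} + v_{7} + v_{9} = v_{4} ; sig = (3;(1))
  {3,4,7,9}:  v_{3} + v_{4} + v_{7} + v_{9} = v_{8} ; sig = (4;(1))

so the primitive-relation signature multiset is
    |P|=2: 12 collections, coeffs (), (), (1), (1), (1,1), (1,1), (1,1,1), (1,1,1), (1,1,2), (1,2), (1,2), (1,2,2)
    |P|=3: 3 collections, coeffs (), (1), (1)
    |P|=4: 1 collection, coeffs (1)
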